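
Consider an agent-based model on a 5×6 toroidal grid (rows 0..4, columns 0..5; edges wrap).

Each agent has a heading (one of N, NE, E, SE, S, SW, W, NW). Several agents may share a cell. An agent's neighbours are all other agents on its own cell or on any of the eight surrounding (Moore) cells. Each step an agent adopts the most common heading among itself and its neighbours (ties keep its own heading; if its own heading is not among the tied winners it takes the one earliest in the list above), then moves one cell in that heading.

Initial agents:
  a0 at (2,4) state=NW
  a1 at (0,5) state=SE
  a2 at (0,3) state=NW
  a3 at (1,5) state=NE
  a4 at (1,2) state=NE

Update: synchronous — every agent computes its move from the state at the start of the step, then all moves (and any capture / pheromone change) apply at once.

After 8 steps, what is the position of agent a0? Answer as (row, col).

(4, 2)

t=1: a0@(1,3):NW a1@(1,0):SE a2@(4,2):NW a3@(0,0):NE a4@(0,3):NE
t=2: a0@(0,2):NW a1@(2,1):SE a2@(3,1):NW a3@(4,1):NE a4@(4,2):NW
t=3: a0@(4,1):NW a1@(3,2):SE a2@(2,0):NW a3@(3,0):NW a4@(3,1):NW
t=4: a0@(3,0):NW a1@(2,1):NW a2@(1,5):NW a3@(2,5):NW a4@(2,0):NW
t=5: a0@(2,5):NW a1@(1,0):NW a2@(0,4):NW a3@(1,4):NW a4@(1,5):NW
t=6: a0@(1,4):NW a1@(0,5):NW a2@(4,3):NW a3@(0,3):NW a4@(0,4):NW
t=7: a0@(0,3):NW a1@(4,4):NW a2@(3,2):NW a3@(4,2):NW a4@(4,3):NW
t=8: a0@(4,2):NW a1@(3,3):NW a2@(2,1):NW a3@(3,1):NW a4@(3,2):NW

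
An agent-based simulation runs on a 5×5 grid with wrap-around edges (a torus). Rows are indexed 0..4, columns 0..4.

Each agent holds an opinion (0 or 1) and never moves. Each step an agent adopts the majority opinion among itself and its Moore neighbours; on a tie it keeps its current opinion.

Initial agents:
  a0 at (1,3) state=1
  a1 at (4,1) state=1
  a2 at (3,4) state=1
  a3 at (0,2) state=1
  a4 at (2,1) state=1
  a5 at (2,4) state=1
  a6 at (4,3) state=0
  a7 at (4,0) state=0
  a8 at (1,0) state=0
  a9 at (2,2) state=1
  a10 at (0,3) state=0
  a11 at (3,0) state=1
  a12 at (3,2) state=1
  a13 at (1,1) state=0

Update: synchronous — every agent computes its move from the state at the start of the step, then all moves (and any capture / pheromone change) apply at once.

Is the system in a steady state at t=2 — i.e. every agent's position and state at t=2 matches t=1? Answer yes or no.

t=1: a0@(1,3):1 a1@(4,1):1 a2@(3,4):1 a3@(0,2):1 a4@(2,1):1 a5@(2,4):1 a6@(4,3):1 a7@(4,0):1 a8@(1,0):0 a9@(2,2):1 a10@(0,3):0 a11@(3,0):1 a12@(3,2):1 a13@(1,1):1
t=2: a0@(1,3):1 a1@(4,1):1 a2@(3,4):1 a3@(0,2):1 a4@(2,1):1 a5@(2,4):1 a6@(4,3):1 a7@(4,0):1 a8@(1,0):1 a9@(2,2):1 a10@(0,3):1 a11@(3,0):1 a12@(3,2):1 a13@(1,1):1

no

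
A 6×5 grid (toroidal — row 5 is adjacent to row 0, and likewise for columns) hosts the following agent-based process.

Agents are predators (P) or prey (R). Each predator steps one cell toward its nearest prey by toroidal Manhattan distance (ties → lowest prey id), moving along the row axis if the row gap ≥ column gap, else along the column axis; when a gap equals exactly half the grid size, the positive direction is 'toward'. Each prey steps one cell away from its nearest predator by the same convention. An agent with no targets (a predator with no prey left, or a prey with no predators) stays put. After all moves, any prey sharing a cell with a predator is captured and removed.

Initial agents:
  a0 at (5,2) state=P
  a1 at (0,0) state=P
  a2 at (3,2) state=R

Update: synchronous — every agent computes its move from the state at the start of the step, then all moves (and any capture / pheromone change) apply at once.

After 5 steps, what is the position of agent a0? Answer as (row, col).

(1, 3)

t=1: a0@(4,2):P a1@(1,0):P a2@(2,2):R
t=2: a0@(3,2):P a1@(1,1):P a2@(1,2):R
t=3: a0@(2,2):P a1@(1,2):P a2@(1,3):R
t=4: a0@(1,2):P a1@(1,3):P a2@(1,4):R
t=5: a0@(1,3):P a1@(1,4):P a2@(1,0):R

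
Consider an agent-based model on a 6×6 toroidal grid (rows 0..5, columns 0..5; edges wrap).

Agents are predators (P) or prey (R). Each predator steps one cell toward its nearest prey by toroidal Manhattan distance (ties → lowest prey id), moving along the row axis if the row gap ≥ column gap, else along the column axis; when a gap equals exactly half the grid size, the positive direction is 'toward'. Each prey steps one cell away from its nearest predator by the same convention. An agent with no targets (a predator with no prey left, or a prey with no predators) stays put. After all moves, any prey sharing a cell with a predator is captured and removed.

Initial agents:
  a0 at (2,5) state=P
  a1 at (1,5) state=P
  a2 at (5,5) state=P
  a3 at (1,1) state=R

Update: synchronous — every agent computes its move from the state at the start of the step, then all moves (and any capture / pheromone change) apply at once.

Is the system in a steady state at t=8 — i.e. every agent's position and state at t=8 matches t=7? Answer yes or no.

no

t=1: a0@(2,0):P a1@(1,0):P a2@(0,5):P a3@(1,2):R
t=2: a0@(2,1):P a1@(1,1):P a2@(0,0):P a3@(1,3):R
t=3: a0@(2,2):P a1@(1,2):P a2@(0,1):P a3@(1,4):R
t=4: a0@(2,3):P a1@(1,3):P a2@(0,2):P a3@(1,5):R
t=5: a0@(2,4):P a1@(1,4):P a2@(0,3):P a3@(1,0):R
t=6: a0@(2,5):P a1@(1,5):P a2@(0,4):P a3@(1,1):R
t=7: a0@(2,0):P a1@(1,0):P a2@(0,5):P a3@(1,2):R
t=8: a0@(2,1):P a1@(1,1):P a2@(0,0):P a3@(1,3):R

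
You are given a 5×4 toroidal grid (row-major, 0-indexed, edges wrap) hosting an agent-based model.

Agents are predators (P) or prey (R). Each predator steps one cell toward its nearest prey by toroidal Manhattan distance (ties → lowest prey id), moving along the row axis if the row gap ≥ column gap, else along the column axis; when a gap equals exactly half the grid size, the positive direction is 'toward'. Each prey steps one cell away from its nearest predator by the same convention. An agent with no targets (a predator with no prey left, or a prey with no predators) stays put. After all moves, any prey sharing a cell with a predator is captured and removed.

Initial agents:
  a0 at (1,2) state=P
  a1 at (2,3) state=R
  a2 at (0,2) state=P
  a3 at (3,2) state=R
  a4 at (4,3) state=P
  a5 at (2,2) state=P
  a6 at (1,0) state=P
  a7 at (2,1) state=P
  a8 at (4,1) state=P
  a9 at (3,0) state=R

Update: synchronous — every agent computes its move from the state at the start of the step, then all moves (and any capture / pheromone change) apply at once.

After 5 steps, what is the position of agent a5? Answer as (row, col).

(2, 3)

t=1: a0@(2,2):P a2@(4,2):P a4@(3,3):P a5@(2,3):P a6@(2,0):P a7@(2,2):P a8@(3,1):P
t=2: (unchanged — steady state)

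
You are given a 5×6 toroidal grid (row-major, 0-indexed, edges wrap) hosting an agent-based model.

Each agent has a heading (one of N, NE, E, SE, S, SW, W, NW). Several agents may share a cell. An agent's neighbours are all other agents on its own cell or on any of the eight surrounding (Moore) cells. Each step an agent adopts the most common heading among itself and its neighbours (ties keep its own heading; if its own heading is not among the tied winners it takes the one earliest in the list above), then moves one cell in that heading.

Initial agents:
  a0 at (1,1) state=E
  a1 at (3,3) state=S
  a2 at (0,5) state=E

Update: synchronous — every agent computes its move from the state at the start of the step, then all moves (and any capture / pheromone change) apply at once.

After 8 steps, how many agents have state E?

t=1: a0@(1,2):E a1@(4,3):S a2@(0,0):E
t=2: a0@(1,3):E a1@(0,3):S a2@(0,1):E
t=3: a0@(1,4):E a1@(1,3):S a2@(0,2):E
t=4: a0@(1,5):E a1@(1,4):E a2@(0,3):E
t=5: a0@(1,0):E a1@(1,5):E a2@(0,4):E
t=6: a0@(1,1):E a1@(1,0):E a2@(0,5):E
t=7: a0@(1,2):E a1@(1,1):E a2@(0,0):E
t=8: a0@(1,3):E a1@(1,2):E a2@(0,1):E

3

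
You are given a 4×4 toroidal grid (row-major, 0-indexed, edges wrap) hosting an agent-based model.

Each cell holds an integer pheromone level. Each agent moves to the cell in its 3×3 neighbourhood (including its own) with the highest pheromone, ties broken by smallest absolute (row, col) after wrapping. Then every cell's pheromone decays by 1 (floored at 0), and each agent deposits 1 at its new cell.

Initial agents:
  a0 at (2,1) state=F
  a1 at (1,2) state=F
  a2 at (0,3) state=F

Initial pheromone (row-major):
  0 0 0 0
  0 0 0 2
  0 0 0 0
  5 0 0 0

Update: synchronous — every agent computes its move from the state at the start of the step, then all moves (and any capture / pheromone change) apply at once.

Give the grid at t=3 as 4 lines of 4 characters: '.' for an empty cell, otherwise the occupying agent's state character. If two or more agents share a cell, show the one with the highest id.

t=1: a0@(3,0) a1@(1,3) a2@(3,0) | pheromone: 0 0 0 0 / 0 0 0 2 / 0 0 0 0 / 6 0 0 0
t=2: a0@(3,0) a1@(1,3) a2@(3,0) | pheromone: 0 0 0 0 / 0 0 0 2 / 0 0 0 0 / 7 0 0 0
t=3: a0@(3,0) a1@(1,3) a2@(3,0) | pheromone: 0 0 0 0 / 0 0 0 2 / 0 0 0 0 / 8 0 0 0

....
...F
....
F...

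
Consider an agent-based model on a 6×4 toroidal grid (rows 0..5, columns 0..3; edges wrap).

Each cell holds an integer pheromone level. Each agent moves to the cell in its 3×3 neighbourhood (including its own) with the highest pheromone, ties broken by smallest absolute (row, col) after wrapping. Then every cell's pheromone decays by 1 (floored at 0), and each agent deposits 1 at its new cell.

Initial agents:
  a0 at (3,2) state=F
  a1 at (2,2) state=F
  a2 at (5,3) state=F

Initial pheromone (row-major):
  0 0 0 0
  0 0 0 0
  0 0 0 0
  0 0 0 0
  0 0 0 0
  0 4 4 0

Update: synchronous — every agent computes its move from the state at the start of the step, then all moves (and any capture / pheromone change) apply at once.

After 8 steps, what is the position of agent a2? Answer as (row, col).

(5, 2)

t=1: a0@(2,1) a1@(1,1) a2@(5,2) | pheromone: 0 0 0 0 / 0 1 0 0 / 0 1 0 0 / 0 0 0 0 / 0 0 0 0 / 0 3 4 0
t=2: a0@(1,1) a1@(1,1) a2@(5,2) | pheromone: 0 0 0 0 / 0 2 0 0 / 0 0 0 0 / 0 0 0 0 / 0 0 0 0 / 0 2 4 0
t=3: a0@(1,1) a1@(1,1) a2@(5,2) | pheromone: 0 0 0 0 / 0 3 0 0 / 0 0 0 0 / 0 0 0 0 / 0 0 0 0 / 0 1 4 0
t=4: a0@(1,1) a1@(1,1) a2@(5,2) | pheromone: 0 0 0 0 / 0 4 0 0 / 0 0 0 0 / 0 0 0 0 / 0 0 0 0 / 0 0 4 0
t=5: a0@(1,1) a1@(1,1) a2@(5,2) | pheromone: 0 0 0 0 / 0 5 0 0 / 0 0 0 0 / 0 0 0 0 / 0 0 0 0 / 0 0 4 0
t=6: a0@(1,1) a1@(1,1) a2@(5,2) | pheromone: 0 0 0 0 / 0 6 0 0 / 0 0 0 0 / 0 0 0 0 / 0 0 0 0 / 0 0 4 0
t=7: a0@(1,1) a1@(1,1) a2@(5,2) | pheromone: 0 0 0 0 / 0 7 0 0 / 0 0 0 0 / 0 0 0 0 / 0 0 0 0 / 0 0 4 0
t=8: a0@(1,1) a1@(1,1) a2@(5,2) | pheromone: 0 0 0 0 / 0 8 0 0 / 0 0 0 0 / 0 0 0 0 / 0 0 0 0 / 0 0 4 0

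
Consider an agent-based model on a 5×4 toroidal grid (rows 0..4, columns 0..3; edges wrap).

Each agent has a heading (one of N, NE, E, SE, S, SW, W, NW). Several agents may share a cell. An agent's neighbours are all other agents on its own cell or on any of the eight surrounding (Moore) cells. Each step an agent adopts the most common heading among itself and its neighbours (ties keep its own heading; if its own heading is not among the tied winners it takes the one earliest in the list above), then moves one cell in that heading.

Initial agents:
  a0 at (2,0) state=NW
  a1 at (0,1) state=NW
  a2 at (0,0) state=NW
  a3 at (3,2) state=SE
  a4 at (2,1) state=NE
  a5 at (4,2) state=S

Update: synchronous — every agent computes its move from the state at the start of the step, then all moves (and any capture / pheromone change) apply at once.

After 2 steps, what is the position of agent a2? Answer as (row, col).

t=1: a0@(1,3):NW a1@(4,0):NW a2@(4,3):NW a3@(4,3):SE a4@(1,2):NE a5@(0,2):S
t=2: a0@(0,2):NW a1@(3,3):NW a2@(3,2):NW a3@(3,2):NW a4@(0,3):NE a5@(4,1):NW

(3, 2)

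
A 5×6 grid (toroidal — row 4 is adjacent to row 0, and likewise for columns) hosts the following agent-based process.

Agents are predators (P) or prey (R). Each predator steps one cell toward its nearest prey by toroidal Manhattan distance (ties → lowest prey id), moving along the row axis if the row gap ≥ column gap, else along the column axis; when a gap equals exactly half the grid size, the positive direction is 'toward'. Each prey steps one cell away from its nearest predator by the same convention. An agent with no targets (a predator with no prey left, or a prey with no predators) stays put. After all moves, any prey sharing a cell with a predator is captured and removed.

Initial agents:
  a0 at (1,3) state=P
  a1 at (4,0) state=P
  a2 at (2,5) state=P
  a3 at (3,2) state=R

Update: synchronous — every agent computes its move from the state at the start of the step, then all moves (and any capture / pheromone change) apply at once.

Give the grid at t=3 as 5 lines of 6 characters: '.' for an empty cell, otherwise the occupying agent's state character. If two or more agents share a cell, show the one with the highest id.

...R..
......
......
.P....
...P..

t=1: a0@(2,3):P a1@(4,1):P a2@(2,0):P a3@(4,2):R
t=2: a0@(3,3):P a1@(4,2):P a2@(3,0):P a3@(4,3):R
t=3: a0@(4,3):P a1@(4,3):P a2@(3,1):P a3@(0,3):R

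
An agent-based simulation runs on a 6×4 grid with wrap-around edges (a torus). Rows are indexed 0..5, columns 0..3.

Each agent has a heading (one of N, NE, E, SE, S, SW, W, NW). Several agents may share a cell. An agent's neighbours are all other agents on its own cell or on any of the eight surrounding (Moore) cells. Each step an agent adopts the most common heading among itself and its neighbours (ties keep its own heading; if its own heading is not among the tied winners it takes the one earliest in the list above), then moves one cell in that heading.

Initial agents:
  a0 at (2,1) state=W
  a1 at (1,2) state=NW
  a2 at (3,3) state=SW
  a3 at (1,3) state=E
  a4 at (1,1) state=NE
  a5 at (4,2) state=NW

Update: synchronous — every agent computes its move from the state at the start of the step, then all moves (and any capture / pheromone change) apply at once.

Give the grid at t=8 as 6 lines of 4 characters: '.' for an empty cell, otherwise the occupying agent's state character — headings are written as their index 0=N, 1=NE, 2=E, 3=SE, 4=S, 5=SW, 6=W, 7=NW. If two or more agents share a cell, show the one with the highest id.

t=1: a0@(2,0):W a1@(0,1):NW a2@(4,2):SW a3@(1,0):E a4@(0,2):NE a5@(3,1):NW
t=2: a0@(2,3):W a1@(5,0):NW a2@(5,1):SW a3@(1,1):E a4@(5,3):NE a5@(2,0):NW
t=3: a0@(2,2):W a1@(4,3):NW a2@(0,0):SW a3@(1,2):E a4@(4,0):NE a5@(1,3):NW
t=4: a0@(2,1):W a1@(3,2):NW a2@(1,3):SW a3@(1,3):E a4@(3,1):NE a5@(0,2):NW
t=5: a0@(2,0):W a1@(2,1):NW a2@(2,2):SW a3@(1,0):E a4@(2,2):NE a5@(5,1):NW
t=6: a0@(2,3):W a1@(1,0):NW a2@(3,1):SW a3@(1,1):E a4@(1,3):NE a5@(4,0):NW
t=7: a0@(2,2):W a1@(0,3):NW a2@(4,0):SW a3@(1,2):E a4@(0,0):NE a5@(3,3):NW
t=8: a0@(2,1):W a1@(5,2):NW a2@(5,3):SW a3@(1,3):E a4@(5,1):NE a5@(2,2):NW

....
...2
.67.
....
....
.175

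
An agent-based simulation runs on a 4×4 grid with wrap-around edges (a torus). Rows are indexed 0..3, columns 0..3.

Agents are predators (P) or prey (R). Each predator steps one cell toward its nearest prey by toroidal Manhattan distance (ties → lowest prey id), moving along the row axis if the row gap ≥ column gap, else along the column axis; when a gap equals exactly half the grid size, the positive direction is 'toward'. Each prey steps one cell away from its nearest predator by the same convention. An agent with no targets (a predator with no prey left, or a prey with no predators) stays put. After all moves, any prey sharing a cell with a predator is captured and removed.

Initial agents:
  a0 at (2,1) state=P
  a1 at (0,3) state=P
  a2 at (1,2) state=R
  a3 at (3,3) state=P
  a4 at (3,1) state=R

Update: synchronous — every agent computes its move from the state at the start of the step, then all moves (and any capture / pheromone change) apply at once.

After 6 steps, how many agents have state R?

2

t=1: a0@(3,1):P a1@(1,3):P a2@(0,2):R a3@(3,0):P a4@(0,1):R
t=2: a0@(0,1):P a1@(0,3):P a2@(1,2):R a3@(0,0):P a4@(1,1):R
t=3: a0@(1,1):P a1@(1,3):P a2@(2,2):R a3@(1,0):P a4@(2,1):R
t=4: a0@(2,1):P a1@(2,3):P a2@(3,2):R a3@(2,0):P a4@(3,1):R
t=5: a0@(3,1):P a1@(3,3):P a2@(0,2):R a3@(3,0):P a4@(0,1):R
t=6: a0@(0,1):P a1@(0,3):P a2@(1,2):R a3@(0,0):P a4@(1,1):R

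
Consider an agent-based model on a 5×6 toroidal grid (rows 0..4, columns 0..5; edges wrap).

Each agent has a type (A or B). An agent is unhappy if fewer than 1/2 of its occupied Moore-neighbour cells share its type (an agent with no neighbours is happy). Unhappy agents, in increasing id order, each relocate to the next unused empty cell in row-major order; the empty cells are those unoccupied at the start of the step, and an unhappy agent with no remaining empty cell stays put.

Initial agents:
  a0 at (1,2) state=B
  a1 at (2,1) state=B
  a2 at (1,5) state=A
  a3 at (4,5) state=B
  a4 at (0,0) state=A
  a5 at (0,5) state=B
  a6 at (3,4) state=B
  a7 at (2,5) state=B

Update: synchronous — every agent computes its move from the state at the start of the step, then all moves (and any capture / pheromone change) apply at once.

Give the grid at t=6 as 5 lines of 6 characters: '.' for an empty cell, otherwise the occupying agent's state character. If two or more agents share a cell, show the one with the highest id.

AA.B..
..B...
.B...B
....B.
.....B

t=1: a0@(1,2):B a1@(2,1):B a2@(0,1):A a3@(4,5):B a4@(0,2):A a5@(0,3):B a6@(3,4):B a7@(2,5):B
t=2: a0@(1,2):B a1@(2,1):B a2@(0,1):A a3@(4,5):B a4@(0,0):A a5@(0,3):B a6@(3,4):B a7@(2,5):B
t=3: (unchanged — steady state)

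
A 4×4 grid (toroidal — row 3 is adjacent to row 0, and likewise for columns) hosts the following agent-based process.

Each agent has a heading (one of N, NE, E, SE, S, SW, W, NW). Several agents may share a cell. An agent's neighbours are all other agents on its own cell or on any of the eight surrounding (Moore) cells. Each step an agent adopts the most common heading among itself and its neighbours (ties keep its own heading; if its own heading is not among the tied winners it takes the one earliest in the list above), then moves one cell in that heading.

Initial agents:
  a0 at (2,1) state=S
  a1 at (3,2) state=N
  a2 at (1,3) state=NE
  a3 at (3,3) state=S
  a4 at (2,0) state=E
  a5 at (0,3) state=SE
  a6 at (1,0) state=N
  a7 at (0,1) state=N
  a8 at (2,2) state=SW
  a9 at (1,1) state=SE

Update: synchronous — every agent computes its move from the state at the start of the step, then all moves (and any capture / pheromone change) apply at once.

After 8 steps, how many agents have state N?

t=1: a0@(1,1):N a1@(2,2):N a2@(0,0):NE a3@(0,3):S a4@(3,0):S a5@(3,3):N a6@(0,0):N a7@(3,1):N a8@(3,2):S a9@(0,1):N
t=2: a0@(0,1):N a1@(1,2):N a2@(3,0):N a3@(1,3):S a4@(2,0):N a5@(2,3):N a6@(3,0):N a7@(2,1):N a8@(2,2):N a9@(3,1):N
t=3: a0@(3,1):N a1@(0,2):N a2@(2,0):N a3@(0,3):N a4@(1,0):N a5@(1,3):N a6@(2,0):N a7@(1,1):N a8@(1,2):N a9@(2,1):N
t=4: a0@(2,1):N a1@(3,2):N a2@(1,0):N a3@(3,3):N a4@(0,0):N a5@(0,3):N a6@(1,0):N a7@(0,1):N a8@(0,2):N a9@(1,1):N
t=5: a0@(1,1):N a1@(2,2):N a2@(0,0):N a3@(2,3):N a4@(3,0):N a5@(3,3):N a6@(0,0):N a7@(3,1):N a8@(3,2):N a9@(0,1):N
t=6: a0@(0,1):N a1@(1,2):N a2@(3,0):N a3@(1,3):N a4@(2,0):N a5@(2,3):N a6@(3,0):N a7@(2,1):N a8@(2,2):N a9@(3,1):N
t=7: a0@(3,1):N a1@(0,2):N a2@(2,0):N a3@(0,3):N a4@(1,0):N a5@(1,3):N a6@(2,0):N a7@(1,1):N a8@(1,2):N a9@(2,1):N
t=8: a0@(2,1):N a1@(3,2):N a2@(1,0):N a3@(3,3):N a4@(0,0):N a5@(0,3):N a6@(1,0):N a7@(0,1):N a8@(0,2):N a9@(1,1):N

10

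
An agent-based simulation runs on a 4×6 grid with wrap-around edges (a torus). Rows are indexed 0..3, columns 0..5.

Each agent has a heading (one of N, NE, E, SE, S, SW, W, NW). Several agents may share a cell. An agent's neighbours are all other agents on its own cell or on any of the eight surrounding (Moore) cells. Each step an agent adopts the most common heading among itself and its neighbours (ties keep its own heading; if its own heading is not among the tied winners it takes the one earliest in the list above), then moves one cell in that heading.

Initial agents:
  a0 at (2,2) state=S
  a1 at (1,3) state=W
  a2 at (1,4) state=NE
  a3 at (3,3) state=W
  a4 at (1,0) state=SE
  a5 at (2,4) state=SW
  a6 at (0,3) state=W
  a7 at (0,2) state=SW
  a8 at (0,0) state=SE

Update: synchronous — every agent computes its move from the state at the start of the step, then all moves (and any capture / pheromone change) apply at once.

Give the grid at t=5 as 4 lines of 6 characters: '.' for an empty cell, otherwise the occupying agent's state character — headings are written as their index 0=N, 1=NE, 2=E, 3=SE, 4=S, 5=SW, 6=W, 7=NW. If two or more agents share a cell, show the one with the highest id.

...66.
...666
...6.6
....6.

t=1: a0@(2,1):W a1@(1,2):W a2@(1,3):W a3@(3,2):W a4@(2,1):SE a5@(2,3):W a6@(0,2):W a7@(0,1):W a8@(1,1):SE
t=2: a0@(2,0):W a1@(1,1):W a2@(1,2):W a3@(3,1):W a4@(2,0):W a5@(2,2):W a6@(0,1):W a7@(0,0):W a8@(1,0):W
t=3: a0@(2,5):W a1@(1,0):W a2@(1,1):W a3@(3,0):W a4@(2,5):W a5@(2,1):W a6@(0,0):W a7@(0,5):W a8@(1,5):W
t=4: a0@(2,4):W a1@(1,5):W a2@(1,0):W a3@(3,5):W a4@(2,4):W a5@(2,0):W a6@(0,5):W a7@(0,4):W a8@(1,4):W
t=5: a0@(2,3):W a1@(1,4):W a2@(1,5):W a3@(3,4):W a4@(2,3):W a5@(2,5):W a6@(0,4):W a7@(0,3):W a8@(1,3):W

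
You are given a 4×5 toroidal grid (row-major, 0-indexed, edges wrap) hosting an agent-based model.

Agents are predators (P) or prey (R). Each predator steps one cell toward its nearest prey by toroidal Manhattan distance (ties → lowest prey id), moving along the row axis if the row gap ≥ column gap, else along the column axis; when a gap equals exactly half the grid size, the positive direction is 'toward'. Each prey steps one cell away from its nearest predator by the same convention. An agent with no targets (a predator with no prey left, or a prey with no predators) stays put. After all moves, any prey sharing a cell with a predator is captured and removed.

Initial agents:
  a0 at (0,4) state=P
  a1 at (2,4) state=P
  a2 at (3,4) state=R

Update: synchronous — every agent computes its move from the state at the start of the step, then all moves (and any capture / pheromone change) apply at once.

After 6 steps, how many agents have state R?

1

t=1: a0@(3,4):P a1@(3,4):P a2@(2,4):R
t=2: a0@(2,4):P a1@(2,4):P a2@(1,4):R
t=3: a0@(1,4):P a1@(1,4):P a2@(0,4):R
t=4: a0@(0,4):P a1@(0,4):P a2@(3,4):R
t=5: a0@(3,4):P a1@(3,4):P a2@(2,4):R
t=6: a0@(2,4):P a1@(2,4):P a2@(1,4):R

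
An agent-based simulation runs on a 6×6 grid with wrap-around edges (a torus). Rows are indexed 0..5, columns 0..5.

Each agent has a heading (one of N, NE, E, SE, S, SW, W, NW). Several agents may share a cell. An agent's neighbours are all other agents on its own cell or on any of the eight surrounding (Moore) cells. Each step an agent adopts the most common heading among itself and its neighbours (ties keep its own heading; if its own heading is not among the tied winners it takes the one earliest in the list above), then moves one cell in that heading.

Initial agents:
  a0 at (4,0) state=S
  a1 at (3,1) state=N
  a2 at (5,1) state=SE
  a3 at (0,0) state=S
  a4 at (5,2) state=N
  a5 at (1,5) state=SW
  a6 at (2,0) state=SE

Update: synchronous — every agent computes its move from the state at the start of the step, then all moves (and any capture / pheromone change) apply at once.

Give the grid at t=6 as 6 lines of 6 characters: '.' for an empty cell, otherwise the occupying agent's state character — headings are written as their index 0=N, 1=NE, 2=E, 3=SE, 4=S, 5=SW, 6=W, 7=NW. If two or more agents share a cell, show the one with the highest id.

t=1: a0@(5,0):S a1@(2,1):N a2@(0,1):S a3@(1,0):S a4@(4,2):N a5@(2,4):SW a6@(3,1):SE
t=2: a0@(0,0):S a1@(1,1):N a2@(1,1):S a3@(2,0):S a4@(3,2):N a5@(3,3):SW a6@(2,1):N
t=3: a0@(1,0):S a1@(2,1):S a2@(2,1):S a3@(3,0):S a4@(2,2):N a5@(4,2):SW a6@(1,1):N
t=4: a0@(2,0):S a1@(3,1):S a2@(3,1):S a3@(4,0):S a4@(1,2):N a5@(5,1):SW a6@(2,1):S
t=5: a0@(3,0):S a1@(4,1):S a2@(4,1):S a3@(5,0):S a4@(0,2):N a5@(0,0):SW a6@(3,1):S
t=6: a0@(4,0):S a1@(5,1):S a2@(5,1):S a3@(0,0):S a4@(5,2):N a5@(1,5):SW a6@(4,1):S

4.....
.....5
......
......
44....
.40...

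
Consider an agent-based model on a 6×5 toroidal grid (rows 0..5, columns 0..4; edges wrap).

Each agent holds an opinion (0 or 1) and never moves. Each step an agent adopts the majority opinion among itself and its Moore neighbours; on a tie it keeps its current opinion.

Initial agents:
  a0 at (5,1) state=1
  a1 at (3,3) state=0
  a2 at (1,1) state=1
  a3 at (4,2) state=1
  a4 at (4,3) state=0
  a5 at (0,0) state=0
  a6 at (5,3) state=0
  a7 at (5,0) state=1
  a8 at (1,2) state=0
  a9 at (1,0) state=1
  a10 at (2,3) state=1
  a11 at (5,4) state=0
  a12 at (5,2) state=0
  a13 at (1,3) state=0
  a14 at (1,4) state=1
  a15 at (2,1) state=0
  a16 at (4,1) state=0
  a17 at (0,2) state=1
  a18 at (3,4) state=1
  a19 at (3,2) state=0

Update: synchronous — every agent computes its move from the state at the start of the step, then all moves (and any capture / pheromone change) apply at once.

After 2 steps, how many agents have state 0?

t=1: a0@(5,1):1 a1@(3,3):0 a2@(1,1):1 a3@(4,2):0 a4@(4,3):0 a5@(0,0):1 a6@(5,3):0 a7@(5,0):0 a8@(1,2):0 a9@(1,0):1 a10@(2,3):0 a11@(5,4):0 a12@(5,2):0 a13@(1,3):1 a14@(1,4):1 a15@(2,1):0 a16@(4,1):0 a17@(0,2):0 a18@(3,4):1 a19@(3,2):0
t=2: a0@(5,1):0 a1@(3,3):0 a2@(1,1):1 a3@(4,2):0 a4@(4,3):0 a5@(0,0):1 a6@(5,3):0 a7@(5,0):0 a8@(1,2):0 a9@(1,0):1 a10@(2,3):0 a11@(5,4):0 a12@(5,2):0 a13@(1,3):0 a14@(1,4):1 a15@(2,1):0 a16@(4,1):0 a17@(0,2):0 a18@(3,4):0 a19@(3,2):0

16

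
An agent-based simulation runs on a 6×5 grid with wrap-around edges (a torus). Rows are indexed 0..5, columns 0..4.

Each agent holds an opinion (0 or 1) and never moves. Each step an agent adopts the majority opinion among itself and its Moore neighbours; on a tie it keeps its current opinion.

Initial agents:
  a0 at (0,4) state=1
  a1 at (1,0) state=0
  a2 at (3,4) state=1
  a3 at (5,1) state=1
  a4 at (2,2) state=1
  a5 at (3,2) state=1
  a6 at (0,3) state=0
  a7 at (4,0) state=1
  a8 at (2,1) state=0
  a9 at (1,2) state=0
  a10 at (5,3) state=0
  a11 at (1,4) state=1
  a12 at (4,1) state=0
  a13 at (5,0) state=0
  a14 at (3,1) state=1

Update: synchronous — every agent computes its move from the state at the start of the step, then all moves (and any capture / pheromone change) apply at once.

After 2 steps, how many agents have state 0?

t=1: a0@(0,4):0 a1@(1,0):0 a2@(3,4):1 a3@(5,1):1 a4@(2,2):1 a5@(3,2):1 a6@(0,3):0 a7@(4,0):1 a8@(2,1):0 a9@(1,2):0 a10@(5,3):0 a11@(1,4):1 a12@(4,1):1 a13@(5,0):1 a14@(3,1):1
t=2: a0@(0,4):0 a1@(1,0):0 a2@(3,4):1 a3@(5,1):1 a4@(2,2):1 a5@(3,2):1 a6@(0,3):0 a7@(4,0):1 a8@(2,1):0 a9@(1,2):0 a10@(5,3):0 a11@(1,4):0 a12@(4,1):1 a13@(5,0):1 a14@(3,1):1

7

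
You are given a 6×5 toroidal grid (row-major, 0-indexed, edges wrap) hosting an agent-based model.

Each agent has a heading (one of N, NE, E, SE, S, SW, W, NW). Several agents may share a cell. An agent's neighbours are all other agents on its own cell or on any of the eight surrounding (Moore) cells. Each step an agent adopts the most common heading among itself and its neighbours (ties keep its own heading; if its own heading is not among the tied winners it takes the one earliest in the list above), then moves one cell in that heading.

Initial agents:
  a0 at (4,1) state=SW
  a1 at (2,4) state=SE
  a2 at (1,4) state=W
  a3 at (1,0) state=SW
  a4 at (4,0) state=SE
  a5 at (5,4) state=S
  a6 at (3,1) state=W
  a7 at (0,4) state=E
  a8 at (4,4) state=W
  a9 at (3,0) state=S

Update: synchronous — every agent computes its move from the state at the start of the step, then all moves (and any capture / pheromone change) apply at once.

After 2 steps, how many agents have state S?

t=1: a0@(5,0):SW a1@(3,0):SE a2@(1,3):W a3@(2,4):SW a4@(5,0):S a5@(0,4):S a6@(3,0):W a7@(0,0):E a8@(5,4):S a9@(4,1):SE
t=2: a0@(0,0):S a1@(4,1):SE a2@(1,2):W a3@(2,3):W a4@(0,0):S a5@(1,4):S a6@(4,1):SE a7@(1,0):S a8@(0,4):S a9@(5,2):SE

5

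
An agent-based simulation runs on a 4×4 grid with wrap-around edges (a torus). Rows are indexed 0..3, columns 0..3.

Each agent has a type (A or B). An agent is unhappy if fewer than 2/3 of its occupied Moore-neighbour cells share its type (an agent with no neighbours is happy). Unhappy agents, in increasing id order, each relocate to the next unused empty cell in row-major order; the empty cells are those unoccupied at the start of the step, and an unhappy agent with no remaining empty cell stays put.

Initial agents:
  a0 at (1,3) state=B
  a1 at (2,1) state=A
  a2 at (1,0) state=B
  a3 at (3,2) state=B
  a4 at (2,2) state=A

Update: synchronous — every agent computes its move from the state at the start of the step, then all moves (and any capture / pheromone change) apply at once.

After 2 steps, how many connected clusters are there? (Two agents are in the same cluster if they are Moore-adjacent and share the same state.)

3

t=1: a0@(0,0):B a1@(0,1):A a2@(0,2):B a3@(0,3):B a4@(1,1):A
t=2: a0@(1,0):B a1@(1,2):A a2@(1,3):B a3@(0,3):B a4@(2,0):A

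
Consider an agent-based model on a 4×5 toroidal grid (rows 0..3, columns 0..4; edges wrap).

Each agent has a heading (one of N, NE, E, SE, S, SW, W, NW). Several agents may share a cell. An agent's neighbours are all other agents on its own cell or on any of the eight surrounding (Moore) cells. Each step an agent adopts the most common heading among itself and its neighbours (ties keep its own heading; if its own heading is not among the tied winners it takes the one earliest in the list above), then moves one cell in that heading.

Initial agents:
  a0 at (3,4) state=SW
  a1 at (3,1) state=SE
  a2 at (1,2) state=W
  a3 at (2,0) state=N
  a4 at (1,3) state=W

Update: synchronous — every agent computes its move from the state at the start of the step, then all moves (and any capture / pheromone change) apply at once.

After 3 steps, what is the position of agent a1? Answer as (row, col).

t=1: a0@(0,3):SW a1@(0,2):SE a2@(1,1):W a3@(1,0):N a4@(1,2):W
t=2: a0@(1,2):SW a1@(0,1):W a2@(1,0):W a3@(0,0):N a4@(1,1):W
t=3: a0@(1,1):W a1@(0,0):W a2@(1,4):W a3@(0,4):W a4@(1,0):W

(0, 0)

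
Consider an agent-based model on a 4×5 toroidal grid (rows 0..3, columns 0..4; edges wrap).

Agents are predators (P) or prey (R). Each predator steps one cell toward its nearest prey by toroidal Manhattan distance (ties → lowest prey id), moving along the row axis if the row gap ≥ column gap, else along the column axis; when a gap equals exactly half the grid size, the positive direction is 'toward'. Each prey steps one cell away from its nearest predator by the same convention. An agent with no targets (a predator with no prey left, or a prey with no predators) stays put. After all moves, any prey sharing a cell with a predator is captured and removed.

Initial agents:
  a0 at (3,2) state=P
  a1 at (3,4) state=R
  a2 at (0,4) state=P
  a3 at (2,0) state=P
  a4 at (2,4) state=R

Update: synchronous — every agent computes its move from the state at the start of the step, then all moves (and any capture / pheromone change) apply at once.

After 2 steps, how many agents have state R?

1

t=1: a0@(3,3):P a2@(3,4):P a3@(2,4):P a4@(2,3):R
t=2: a0@(2,3):P a2@(2,4):P a3@(2,3):P a4@(1,3):R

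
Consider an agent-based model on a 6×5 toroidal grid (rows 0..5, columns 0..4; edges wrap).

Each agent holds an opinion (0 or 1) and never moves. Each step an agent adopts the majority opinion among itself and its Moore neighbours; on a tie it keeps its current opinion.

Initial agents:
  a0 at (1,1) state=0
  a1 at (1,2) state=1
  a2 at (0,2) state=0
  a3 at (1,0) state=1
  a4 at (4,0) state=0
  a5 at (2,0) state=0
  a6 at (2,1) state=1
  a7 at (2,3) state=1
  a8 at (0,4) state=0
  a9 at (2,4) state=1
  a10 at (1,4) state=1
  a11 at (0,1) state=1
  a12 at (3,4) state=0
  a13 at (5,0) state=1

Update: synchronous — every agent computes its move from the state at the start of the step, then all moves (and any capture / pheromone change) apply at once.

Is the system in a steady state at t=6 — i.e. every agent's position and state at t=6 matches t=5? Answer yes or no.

yes

t=1: a0@(1,1):1 a1@(1,2):1 a2@(0,2):0 a3@(1,0):1 a4@(4,0):0 a5@(2,0):1 a6@(2,1):1 a7@(2,3):1 a8@(0,4):1 a9@(2,4):1 a10@(1,4):1 a11@(0,1):1 a12@(3,4):0 a13@(5,0):1
t=2: a0@(1,1):1 a1@(1,2):1 a2@(0,2):1 a3@(1,0):1 a4@(4,0):0 a5@(2,0):1 a6@(2,1):1 a7@(2,3):1 a8@(0,4):1 a9@(2,4):1 a10@(1,4):1 a11@(0,1):1 a12@(3,4):1 a13@(5,0):1
t=3: a0@(1,1):1 a1@(1,2):1 a2@(0,2):1 a3@(1,0):1 a4@(4,0):1 a5@(2,0):1 a6@(2,1):1 a7@(2,3):1 a8@(0,4):1 a9@(2,4):1 a10@(1,4):1 a11@(0,1):1 a12@(3,4):1 a13@(5,0):1
t=4: (unchanged — steady state)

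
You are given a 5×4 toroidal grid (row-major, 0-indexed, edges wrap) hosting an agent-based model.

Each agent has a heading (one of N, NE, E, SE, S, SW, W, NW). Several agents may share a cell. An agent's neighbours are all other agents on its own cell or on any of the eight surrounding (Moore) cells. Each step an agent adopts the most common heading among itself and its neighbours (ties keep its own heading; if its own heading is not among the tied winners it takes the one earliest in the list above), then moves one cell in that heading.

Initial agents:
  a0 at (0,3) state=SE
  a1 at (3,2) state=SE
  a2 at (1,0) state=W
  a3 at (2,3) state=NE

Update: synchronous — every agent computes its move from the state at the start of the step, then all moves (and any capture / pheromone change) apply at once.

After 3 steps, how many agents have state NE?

t=1: a0@(1,0):SE a1@(4,3):SE a2@(1,3):W a3@(1,0):NE
t=2: a0@(2,1):SE a1@(0,0):SE a2@(1,2):W a3@(0,1):NE
t=3: a0@(3,2):SE a1@(1,1):SE a2@(1,1):W a3@(4,2):NE

1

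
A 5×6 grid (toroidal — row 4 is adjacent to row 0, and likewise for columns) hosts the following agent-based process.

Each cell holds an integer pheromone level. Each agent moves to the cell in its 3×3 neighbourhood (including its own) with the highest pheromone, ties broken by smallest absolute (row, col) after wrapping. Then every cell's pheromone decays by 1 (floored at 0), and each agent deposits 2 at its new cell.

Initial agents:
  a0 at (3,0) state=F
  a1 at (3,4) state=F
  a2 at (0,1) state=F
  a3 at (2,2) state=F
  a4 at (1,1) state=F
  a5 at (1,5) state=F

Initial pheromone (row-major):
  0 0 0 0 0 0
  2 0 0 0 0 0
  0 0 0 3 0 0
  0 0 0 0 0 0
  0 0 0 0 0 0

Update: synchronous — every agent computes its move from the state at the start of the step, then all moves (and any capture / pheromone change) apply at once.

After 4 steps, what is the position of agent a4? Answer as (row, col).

(1, 0)

t=1: a0@(2,0) a1@(2,3) a2@(1,0) a3@(2,3) a4@(1,0) a5@(1,0) | pheromone: 0 0 0 0 0 0 / 7 0 0 0 0 0 / 2 0 0 6 0 0 / 0 0 0 0 0 0 / 0 0 0 0 0 0
t=2: a0@(1,0) a1@(2,3) a2@(1,0) a3@(2,3) a4@(1,0) a5@(1,0) | pheromone: 0 0 0 0 0 0 / 14 0 0 0 0 0 / 1 0 0 9 0 0 / 0 0 0 0 0 0 / 0 0 0 0 0 0
t=3: a0@(1,0) a1@(2,3) a2@(1,0) a3@(2,3) a4@(1,0) a5@(1,0) | pheromone: 0 0 0 0 0 0 / 21 0 0 0 0 0 / 0 0 0 12 0 0 / 0 0 0 0 0 0 / 0 0 0 0 0 0
t=4: a0@(1,0) a1@(2,3) a2@(1,0) a3@(2,3) a4@(1,0) a5@(1,0) | pheromone: 0 0 0 0 0 0 / 28 0 0 0 0 0 / 0 0 0 15 0 0 / 0 0 0 0 0 0 / 0 0 0 0 0 0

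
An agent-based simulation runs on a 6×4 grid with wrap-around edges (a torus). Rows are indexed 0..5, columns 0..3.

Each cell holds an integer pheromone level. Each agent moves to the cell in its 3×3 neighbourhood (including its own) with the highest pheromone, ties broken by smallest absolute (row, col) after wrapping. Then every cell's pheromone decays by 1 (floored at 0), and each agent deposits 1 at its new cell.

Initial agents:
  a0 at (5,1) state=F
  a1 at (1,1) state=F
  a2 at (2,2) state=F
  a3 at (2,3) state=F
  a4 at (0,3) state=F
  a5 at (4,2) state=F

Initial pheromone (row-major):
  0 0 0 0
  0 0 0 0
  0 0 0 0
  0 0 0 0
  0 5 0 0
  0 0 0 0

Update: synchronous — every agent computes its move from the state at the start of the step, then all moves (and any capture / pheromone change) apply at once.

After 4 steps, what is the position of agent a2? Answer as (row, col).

t=1: a0@(4,1) a1@(0,0) a2@(1,1) a3@(1,0) a4@(0,0) a5@(4,1) | pheromone: 2 0 0 0 / 1 1 0 0 / 0 0 0 0 / 0 0 0 0 / 0 6 0 0 / 0 0 0 0
t=2: a0@(4,1) a1@(0,0) a2@(0,0) a3@(0,0) a4@(0,0) a5@(4,1) | pheromone: 5 0 0 0 / 0 0 0 0 / 0 0 0 0 / 0 0 0 0 / 0 7 0 0 / 0 0 0 0
t=3: a0@(4,1) a1@(0,0) a2@(0,0) a3@(0,0) a4@(0,0) a5@(4,1) | pheromone: 8 0 0 0 / 0 0 0 0 / 0 0 0 0 / 0 0 0 0 / 0 8 0 0 / 0 0 0 0
t=4: a0@(4,1) a1@(0,0) a2@(0,0) a3@(0,0) a4@(0,0) a5@(4,1) | pheromone: 11 0 0 0 / 0 0 0 0 / 0 0 0 0 / 0 0 0 0 / 0 9 0 0 / 0 0 0 0

(0, 0)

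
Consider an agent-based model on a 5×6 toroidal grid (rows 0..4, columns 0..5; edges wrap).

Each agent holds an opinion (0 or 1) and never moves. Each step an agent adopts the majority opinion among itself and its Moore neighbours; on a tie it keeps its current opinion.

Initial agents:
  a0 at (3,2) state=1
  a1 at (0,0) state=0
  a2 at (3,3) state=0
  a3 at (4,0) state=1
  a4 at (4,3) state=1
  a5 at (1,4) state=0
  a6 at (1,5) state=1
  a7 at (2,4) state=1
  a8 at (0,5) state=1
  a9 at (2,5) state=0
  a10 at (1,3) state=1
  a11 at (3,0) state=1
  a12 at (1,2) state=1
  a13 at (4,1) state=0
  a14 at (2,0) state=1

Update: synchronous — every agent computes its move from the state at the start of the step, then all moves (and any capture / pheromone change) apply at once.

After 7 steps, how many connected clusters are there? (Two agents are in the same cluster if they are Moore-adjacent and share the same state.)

t=1: a0@(3,2):1 a1@(0,0):1 a2@(3,3):1 a3@(4,0):1 a4@(4,3):1 a5@(1,4):1 a6@(1,5):1 a7@(2,4):1 a8@(0,5):1 a9@(2,5):1 a10@(1,3):1 a11@(3,0):1 a12@(1,2):1 a13@(4,1):1 a14@(2,0):1
t=2: (unchanged — steady state)

1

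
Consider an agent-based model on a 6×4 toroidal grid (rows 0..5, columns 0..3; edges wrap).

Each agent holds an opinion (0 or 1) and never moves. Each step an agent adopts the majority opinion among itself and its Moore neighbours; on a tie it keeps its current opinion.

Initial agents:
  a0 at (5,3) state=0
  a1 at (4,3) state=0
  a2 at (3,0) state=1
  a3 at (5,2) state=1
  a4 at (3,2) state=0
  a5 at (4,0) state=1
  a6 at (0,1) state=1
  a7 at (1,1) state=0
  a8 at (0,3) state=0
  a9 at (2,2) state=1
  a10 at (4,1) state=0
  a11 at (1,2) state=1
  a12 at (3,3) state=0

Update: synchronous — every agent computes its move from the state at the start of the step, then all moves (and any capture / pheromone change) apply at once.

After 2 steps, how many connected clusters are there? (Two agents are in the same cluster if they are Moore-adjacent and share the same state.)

t=1: a0@(5,3):0 a1@(4,3):0 a2@(3,0):0 a3@(5,2):0 a4@(3,2):0 a5@(4,0):0 a6@(0,1):1 a7@(1,1):1 a8@(0,3):0 a9@(2,2):0 a10@(4,1):1 a11@(1,2):1 a12@(3,3):0
t=2: a0@(5,3):0 a1@(4,3):0 a2@(3,0):0 a3@(5,2):0 a4@(3,2):0 a5@(4,0):0 a6@(0,1):1 a7@(1,1):1 a8@(0,3):0 a9@(2,2):0 a10@(4,1):0 a11@(1,2):1 a12@(3,3):0

2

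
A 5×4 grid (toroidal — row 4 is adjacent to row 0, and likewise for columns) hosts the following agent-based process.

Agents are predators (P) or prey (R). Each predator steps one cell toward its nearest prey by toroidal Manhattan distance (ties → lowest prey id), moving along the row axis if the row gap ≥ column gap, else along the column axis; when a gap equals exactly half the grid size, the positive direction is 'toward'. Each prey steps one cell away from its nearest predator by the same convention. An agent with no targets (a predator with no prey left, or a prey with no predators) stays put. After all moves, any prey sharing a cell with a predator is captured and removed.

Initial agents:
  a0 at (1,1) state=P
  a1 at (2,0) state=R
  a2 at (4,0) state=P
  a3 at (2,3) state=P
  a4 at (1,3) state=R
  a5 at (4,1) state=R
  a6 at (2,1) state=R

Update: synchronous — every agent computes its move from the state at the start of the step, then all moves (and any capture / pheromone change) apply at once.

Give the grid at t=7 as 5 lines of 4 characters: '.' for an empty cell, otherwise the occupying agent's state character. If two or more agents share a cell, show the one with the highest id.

..R.
....
....
PP..
.RP.

t=1: a0@(2,1):P a2@(4,1):P a3@(2,0):P a4@(0,3):R a5@(4,2):R a6@(3,1):R
t=2: a0@(3,1):P a2@(4,2):P a3@(3,0):P a4@(0,2):R a5@(4,3):R a6@(4,1):R
t=3: a0@(4,1):P a2@(0,2):P a3@(4,0):P a4@(1,2):R a6@(0,1):R
t=4: a0@(0,1):P a2@(1,2):P a3@(0,0):P a4@(2,2):R a6@(1,1):R
t=5: a0@(1,1):P a2@(2,2):P a3@(1,0):P a4@(3,2):R a6@(2,1):R
t=6: a0@(2,1):P a2@(3,2):P a3@(2,0):P a4@(4,2):R a6@(3,1):R
t=7: a0@(3,1):P a2@(4,2):P a3@(3,0):P a4@(0,2):R a6@(4,1):R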